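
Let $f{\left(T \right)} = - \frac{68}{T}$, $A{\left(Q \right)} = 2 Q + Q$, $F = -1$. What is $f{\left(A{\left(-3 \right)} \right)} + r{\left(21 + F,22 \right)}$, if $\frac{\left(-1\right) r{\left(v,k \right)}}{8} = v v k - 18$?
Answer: $- \frac{632236}{9} \approx -70249.0$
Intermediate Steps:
$A{\left(Q \right)} = 3 Q$
$r{\left(v,k \right)} = 144 - 8 k v^{2}$ ($r{\left(v,k \right)} = - 8 \left(v v k - 18\right) = - 8 \left(v^{2} k - 18\right) = - 8 \left(k v^{2} - 18\right) = - 8 \left(-18 + k v^{2}\right) = 144 - 8 k v^{2}$)
$f{\left(A{\left(-3 \right)} \right)} + r{\left(21 + F,22 \right)} = - \frac{68}{3 \left(-3\right)} + \left(144 - 176 \left(21 - 1\right)^{2}\right) = - \frac{68}{-9} + \left(144 - 176 \cdot 20^{2}\right) = \left(-68\right) \left(- \frac{1}{9}\right) + \left(144 - 176 \cdot 400\right) = \frac{68}{9} + \left(144 - 70400\right) = \frac{68}{9} - 70256 = - \frac{632236}{9}$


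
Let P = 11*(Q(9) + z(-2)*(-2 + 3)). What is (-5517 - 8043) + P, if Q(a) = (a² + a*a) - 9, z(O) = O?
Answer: -11899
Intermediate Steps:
Q(a) = -9 + 2*a² (Q(a) = (a² + a²) - 9 = 2*a² - 9 = -9 + 2*a²)
P = 1661 (P = 11*((-9 + 2*9²) - 2*(-2 + 3)) = 11*((-9 + 2*81) - 2*1) = 11*((-9 + 162) - 2) = 11*(153 - 2) = 11*151 = 1661)
(-5517 - 8043) + P = (-5517 - 8043) + 1661 = -13560 + 1661 = -11899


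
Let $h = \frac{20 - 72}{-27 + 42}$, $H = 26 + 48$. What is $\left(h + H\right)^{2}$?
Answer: $\frac{1119364}{225} \approx 4975.0$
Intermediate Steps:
$H = 74$
$h = - \frac{52}{15} \approx -3.4667$
$\left(h + H\right)^{2} = \left(- \frac{52}{15} + 74\right)^{2} = \left(\frac{1058}{15}\right)^{2} = \frac{1119364}{225}$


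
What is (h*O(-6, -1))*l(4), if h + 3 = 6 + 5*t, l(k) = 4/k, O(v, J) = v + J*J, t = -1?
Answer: 10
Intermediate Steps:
O(v, J) = v + J²
h = -2 (h = -3 + (6 + 5*(-1)) = -3 + (6 - 5) = -3 + 1 = -2)
(h*O(-6, -1))*l(4) = (-2*(-6 + (-1)²))*(4/4) = (-2*(-6 + 1))*(4*(¼)) = -2*(-5)*1 = 10*1 = 10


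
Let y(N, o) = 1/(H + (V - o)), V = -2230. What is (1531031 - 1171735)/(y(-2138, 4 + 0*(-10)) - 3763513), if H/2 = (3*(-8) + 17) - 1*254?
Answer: -990219776/10372241829 ≈ -0.095468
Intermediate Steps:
H = -522 (H = 2*((3*(-8) + 17) - 1*254) = 2*((-24 + 17) - 254) = 2*(-7 - 254) = 2*(-261) = -522)
y(N, o) = 1/(-2752 - o) (y(N, o) = 1/(-522 + (-2230 - o)) = 1/(-2752 - o))
(1531031 - 1171735)/(y(-2138, 4 + 0*(-10)) - 3763513) = (1531031 - 1171735)/(-1/(2752 + (4 + 0*(-10))) - 3763513) = 359296/(-1/(2752 + (4 + 0)) - 3763513) = 359296/(-1/(2752 + 4) - 3763513) = 359296/(-1/2756 - 3763513) = 359296/(-10372241829/2756) = 359296*(-2756/10372241829) = -990219776/10372241829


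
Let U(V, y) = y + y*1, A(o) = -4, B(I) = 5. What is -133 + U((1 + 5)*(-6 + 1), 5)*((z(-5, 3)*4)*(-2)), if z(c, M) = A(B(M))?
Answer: 187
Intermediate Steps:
U(V, y) = 2*y (U(V, y) = y + y = 2*y)
z(c, M) = -4
-133 + U((1 + 5)*(-6 + 1), 5)*((z(-5, 3)*4)*(-2)) = -133 + (2*5)*(-4*4*(-2)) = -133 + 10*(-16*(-2)) = -133 + 10*32 = -133 + 320 = 187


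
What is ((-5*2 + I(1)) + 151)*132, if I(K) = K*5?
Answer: 19272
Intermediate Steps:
I(K) = 5*K
((-5*2 + I(1)) + 151)*132 = ((-5*2 + 5*1) + 151)*132 = ((-10 + 5) + 151)*132 = (-5 + 151)*132 = 146*132 = 19272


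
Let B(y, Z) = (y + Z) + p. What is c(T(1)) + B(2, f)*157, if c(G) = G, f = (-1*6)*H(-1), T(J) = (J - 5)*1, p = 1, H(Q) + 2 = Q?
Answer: 3293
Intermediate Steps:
H(Q) = -2 + Q
T(J) = -5 + J (T(J) = (-5 + J)*1 = -5 + J)
f = 18 (f = (-1*6)*(-2 - 1) = -6*(-3) = 18)
B(y, Z) = 1 + Z + y (B(y, Z) = (y + Z) + 1 = (Z + y) + 1 = 1 + Z + y)
c(T(1)) + B(2, f)*157 = (-5 + 1) + (1 + 18 + 2)*157 = -4 + 21*157 = -4 + 3297 = 3293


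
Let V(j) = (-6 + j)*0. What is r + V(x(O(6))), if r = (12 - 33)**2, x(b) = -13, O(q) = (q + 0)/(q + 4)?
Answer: 441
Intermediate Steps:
O(q) = q/(4 + q)
r = 441 (r = (-21)**2 = 441)
V(j) = 0
r + V(x(O(6))) = 441 + 0 = 441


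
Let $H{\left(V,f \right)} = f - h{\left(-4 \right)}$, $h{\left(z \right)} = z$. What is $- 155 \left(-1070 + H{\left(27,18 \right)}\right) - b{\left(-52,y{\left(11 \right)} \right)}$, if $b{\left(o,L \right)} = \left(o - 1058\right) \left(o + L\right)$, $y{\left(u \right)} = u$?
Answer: $116930$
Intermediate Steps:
$H{\left(V,f \right)} = 4 + f$ ($H{\left(V,f \right)} = f - -4 = f + 4 = 4 + f$)
$b{\left(o,L \right)} = \left(-1058 + o\right) \left(L + o\right)$
$- 155 \left(-1070 + H{\left(27,18 \right)}\right) - b{\left(-52,y{\left(11 \right)} \right)} = - 155 \left(-1070 + \left(4 + 18\right)\right) - \left(\left(-52\right)^{2} - 11638 - -55016 + 11 \left(-52\right)\right) = - 155 \left(-1070 + 22\right) - \left(2704 - 11638 + 55016 - 572\right) = \left(-155\right) \left(-1048\right) - 45510 = 162440 - 45510 = 116930$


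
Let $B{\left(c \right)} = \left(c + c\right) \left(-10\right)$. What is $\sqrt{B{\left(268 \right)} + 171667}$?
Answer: $\sqrt{166307} \approx 407.81$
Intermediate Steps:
$B{\left(c \right)} = - 20 c$ ($B{\left(c \right)} = 2 c \left(-10\right) = - 20 c$)
$\sqrt{B{\left(268 \right)} + 171667} = \sqrt{\left(-20\right) 268 + 171667} = \sqrt{-5360 + 171667} = \sqrt{166307}$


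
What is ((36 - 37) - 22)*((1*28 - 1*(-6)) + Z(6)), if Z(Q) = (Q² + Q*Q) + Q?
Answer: -2576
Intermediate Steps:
Z(Q) = Q + 2*Q² (Z(Q) = (Q² + Q²) + Q = 2*Q² + Q = Q + 2*Q²)
((36 - 37) - 22)*((1*28 - 1*(-6)) + Z(6)) = ((36 - 37) - 22)*((1*28 - 1*(-6)) + 6*(1 + 2*6)) = (-1 - 22)*((28 + 6) + 6*(1 + 12)) = -23*(34 + 6*13) = -23*(34 + 78) = -23*112 = -2576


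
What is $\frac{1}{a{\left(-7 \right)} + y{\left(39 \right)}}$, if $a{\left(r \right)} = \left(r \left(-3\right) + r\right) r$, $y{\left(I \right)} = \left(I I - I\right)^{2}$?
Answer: $\frac{1}{2196226} \approx 4.5533 \cdot 10^{-7}$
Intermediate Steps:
$y{\left(I \right)} = \left(I^{2} - I\right)^{2}$
$a{\left(r \right)} = - 2 r^{2}$ ($a{\left(r \right)} = \left(- 3 r + r\right) r = - 2 r r = - 2 r^{2}$)
$\frac{1}{a{\left(-7 \right)} + y{\left(39 \right)}} = \frac{1}{- 2 \left(-7\right)^{2} + 39^{2} \left(-1 + 39\right)^{2}} = \frac{1}{\left(-2\right) 49 + 1521 \cdot 38^{2}} = \frac{1}{-98 + 1521 \cdot 1444} = \frac{1}{-98 + 2196324} = \frac{1}{2196226}$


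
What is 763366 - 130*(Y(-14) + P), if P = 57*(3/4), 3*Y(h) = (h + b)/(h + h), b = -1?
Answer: 5304497/7 ≈ 7.5779e+5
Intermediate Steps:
Y(h) = (-1 + h)/(6*h) (Y(h) = ((h - 1)/(h + h))/3 = ((-1 + h)/((2*h)))/3 = ((-1 + h)*(1/(2*h)))/3 = ((-1 + h)/(2*h))/3 = (-1 + h)/(6*h))
P = 171/4 (P = 57*(3*(¼)) = 57*(¾) = 171/4 ≈ 42.750)
763366 - 130*(Y(-14) + P) = 763366 - 130*((⅙)*(-1 - 14)/(-14) + 171/4) = 763366 - 130*((⅙)*(-1/14)*(-15) + 171/4) = 763366 - 130*(5/28 + 171/4) = 763366 - 130*601/14 = 763366 - 1*39065/7 = 763366 - 39065/7 = 5304497/7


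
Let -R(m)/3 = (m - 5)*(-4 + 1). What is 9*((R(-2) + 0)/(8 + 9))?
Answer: -567/17 ≈ -33.353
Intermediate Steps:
R(m) = -45 + 9*m (R(m) = -3*(m - 5)*(-4 + 1) = -3*(-5 + m)*(-3) = -3*(15 - 3*m) = -45 + 9*m)
9*((R(-2) + 0)/(8 + 9)) = 9*(((-45 + 9*(-2)) + 0)/(8 + 9)) = 9*(((-45 - 18) + 0)/17) = 9*((-63 + 0)*(1/17)) = 9*(-63*1/17) = 9*(-63/17) = -567/17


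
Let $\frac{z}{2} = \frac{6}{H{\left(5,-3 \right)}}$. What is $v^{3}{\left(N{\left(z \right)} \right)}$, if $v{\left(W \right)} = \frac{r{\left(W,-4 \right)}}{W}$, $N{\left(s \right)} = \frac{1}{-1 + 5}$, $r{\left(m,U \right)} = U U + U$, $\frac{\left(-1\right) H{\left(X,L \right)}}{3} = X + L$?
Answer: $110592$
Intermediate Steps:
$H{\left(X,L \right)} = - 3 L - 3 X$ ($H{\left(X,L \right)} = - 3 \left(X + L\right) = - 3 \left(L + X\right) = - 3 L - 3 X$)
$r{\left(m,U \right)} = U + U^{2}$ ($r{\left(m,U \right)} = U^{2} + U = U + U^{2}$)
$z = -2$ ($z = 2 \frac{6}{\left(-3\right) \left(-3\right) - 15} = 2 \frac{6}{9 - 15} = 2 \frac{6}{-6} = 2 \cdot 6 \left(- \frac{1}{6}\right) = 2 \left(-1\right) = -2$)
$N{\left(s \right)} = \frac{1}{4}$
$v{\left(W \right)} = \frac{12}{W}$ ($v{\left(W \right)} = \frac{\left(-4\right) \left(1 - 4\right)}{W} = \frac{\left(-4\right) \left(-3\right)}{W} = \frac{12}{W}$)
$v^{3}{\left(N{\left(z \right)} \right)} = \left(12 \frac{1}{\frac{1}{4}}\right)^{3} = \left(12 \cdot 4\right)^{3} = 48^{3} = 110592$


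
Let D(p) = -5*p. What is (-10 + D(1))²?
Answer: 225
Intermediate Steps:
(-10 + D(1))² = (-10 - 5*1)² = (-10 - 5)² = (-15)² = 225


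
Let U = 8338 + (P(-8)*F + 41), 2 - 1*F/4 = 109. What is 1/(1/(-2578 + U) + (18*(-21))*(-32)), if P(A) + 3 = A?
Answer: 10509/127116865 ≈ 8.2672e-5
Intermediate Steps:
F = -428 (F = 8 - 4*109 = 8 - 436 = -428)
P(A) = -3 + A
U = 13087 (U = 8338 + ((-3 - 8)*(-428) + 41) = 8338 + (-11*(-428) + 41) = 8338 + (4708 + 41) = 8338 + 4749 = 13087)
1/(1/(-2578 + U) + (18*(-21))*(-32)) = 1/(1/(-2578 + 13087) + (18*(-21))*(-32)) = 1/(1/10509 - 378*(-32)) = 1/(1/10509 + 12096) = 1/(127116865/10509) = 10509/127116865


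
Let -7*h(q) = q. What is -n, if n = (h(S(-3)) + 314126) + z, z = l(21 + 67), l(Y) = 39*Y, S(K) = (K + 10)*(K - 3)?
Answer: -317564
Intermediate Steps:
S(K) = (-3 + K)*(10 + K) (S(K) = (10 + K)*(-3 + K) = (-3 + K)*(10 + K))
h(q) = -q/7
z = 3432 (z = 39*(21 + 67) = 39*88 = 3432)
n = 317564 (n = (-(-30 + (-3)**2 + 7*(-3))/7 + 314126) + 3432 = (-(-30 + 9 - 21)/7 + 314126) + 3432 = (-1/7*(-42) + 314126) + 3432 = (6 + 314126) + 3432 = 314132 + 3432 = 317564)
-n = -1*317564 = -317564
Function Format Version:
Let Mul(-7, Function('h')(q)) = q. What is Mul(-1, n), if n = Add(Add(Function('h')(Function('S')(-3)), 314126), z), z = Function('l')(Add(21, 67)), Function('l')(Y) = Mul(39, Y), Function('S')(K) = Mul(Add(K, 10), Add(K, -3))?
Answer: -317564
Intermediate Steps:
Function('S')(K) = Mul(Add(-3, K), Add(10, K)) (Function('S')(K) = Mul(Add(10, K), Add(-3, K)) = Mul(Add(-3, K), Add(10, K)))
Function('h')(q) = Mul(Rational(-1, 7), q)
z = 3432 (z = Mul(39, Add(21, 67)) = Mul(39, 88) = 3432)
n = 317564 (n = Add(Add(Mul(Rational(-1, 7), Add(-30, Pow(-3, 2), Mul(7, -3))), 314126), 3432) = Add(Add(Mul(Rational(-1, 7), Add(-30, 9, -21)), 314126), 3432) = Add(Add(Mul(Rational(-1, 7), -42), 314126), 3432) = Add(Add(6, 314126), 3432) = Add(314132, 3432) = 317564)
Mul(-1, n) = Mul(-1, 317564) = -317564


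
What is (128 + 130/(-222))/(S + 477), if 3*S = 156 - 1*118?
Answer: 14143/54353 ≈ 0.26021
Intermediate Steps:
S = 38/3 (S = (156 - 1*118)/3 = (156 - 118)/3 = (⅓)*38 = 38/3 ≈ 12.667)
(128 + 130/(-222))/(S + 477) = (128 + 130/(-222))/(38/3 + 477) = (128 + 130*(-1/222))/(1469/3) = (128 - 65/111)*(3/1469) = (14143/111)*(3/1469) = 14143/54353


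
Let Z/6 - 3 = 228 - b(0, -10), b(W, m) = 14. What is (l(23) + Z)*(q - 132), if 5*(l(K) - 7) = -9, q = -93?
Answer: -294120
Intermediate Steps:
l(K) = 26/5 (l(K) = 7 + (1/5)*(-9) = 7 - 9/5 = 26/5)
Z = 1302 (Z = 18 + 6*(228 - 1*14) = 18 + 6*(228 - 14) = 18 + 6*214 = 18 + 1284 = 1302)
(l(23) + Z)*(q - 132) = (26/5 + 1302)*(-93 - 132) = (6536/5)*(-225) = -294120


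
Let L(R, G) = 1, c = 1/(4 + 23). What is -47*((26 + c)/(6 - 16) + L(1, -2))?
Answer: 20351/270 ≈ 75.374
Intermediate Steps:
c = 1/27 ≈ 0.037037
-47*((26 + c)/(6 - 16) + L(1, -2)) = -47*((26 + 1/27)/(6 - 16) + 1) = -47*((703/27)/(-10) + 1) = -47*((703/27)*(-⅒) + 1) = -47*(-703/270 + 1) = -47*(-433/270) = 20351/270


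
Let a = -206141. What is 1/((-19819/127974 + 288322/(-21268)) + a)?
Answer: -340218879/70137724839704 ≈ -4.8507e-6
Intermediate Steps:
1/((-19819/127974 + 288322/(-21268)) + a) = 1/((-19819/127974 + 288322/(-21268)) - 206141) = 1/((-19819*1/127974 + 288322*(-1/21268)) - 206141) = 1/((-19819/127974 - 144161/10634) - 206141) = 1/(-4664903765/340218879 - 206141) = 1/(-70137724839704/340218879) = -340218879/70137724839704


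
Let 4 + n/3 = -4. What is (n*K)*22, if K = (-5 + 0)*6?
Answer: 15840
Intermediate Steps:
n = -24 (n = -12 + 3*(-4) = -12 - 12 = -24)
K = -30 (K = -5*6 = -30)
(n*K)*22 = -24*(-30)*22 = 720*22 = 15840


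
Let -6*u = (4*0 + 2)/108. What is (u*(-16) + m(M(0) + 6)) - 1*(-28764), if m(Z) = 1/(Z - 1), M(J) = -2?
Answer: 2329915/81 ≈ 28764.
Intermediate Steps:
m(Z) = 1/(-1 + Z)
u = -1/324 (u = -(4*0 + 2)/(6*108) = -(0 + 2)/(6*108) = -1/(3*108) = -⅙*1/54 = -1/324 ≈ -0.0030864)
(u*(-16) + m(M(0) + 6)) - 1*(-28764) = (-1/324*(-16) + 1/(-1 + (-2 + 6))) - 1*(-28764) = (4/81 + 1/(-1 + 4)) + 28764 = (4/81 + 1/3) + 28764 = (4/81 + ⅓) + 28764 = 31/81 + 28764 = 2329915/81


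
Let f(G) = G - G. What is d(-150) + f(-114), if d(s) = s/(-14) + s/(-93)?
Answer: 2675/217 ≈ 12.327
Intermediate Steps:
f(G) = 0
d(s) = -107*s/1302 (d(s) = s*(-1/14) + s*(-1/93) = -s/14 - s/93 = -107*s/1302)
d(-150) + f(-114) = -107/1302*(-150) + 0 = 2675/217 + 0 = 2675/217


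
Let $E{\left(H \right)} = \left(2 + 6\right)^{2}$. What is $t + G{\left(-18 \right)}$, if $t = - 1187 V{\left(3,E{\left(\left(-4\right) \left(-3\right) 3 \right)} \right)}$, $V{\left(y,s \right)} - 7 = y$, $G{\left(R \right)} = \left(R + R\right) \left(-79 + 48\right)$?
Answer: $-10754$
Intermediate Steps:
$G{\left(R \right)} = - 62 R$ ($G{\left(R \right)} = 2 R \left(-31\right) = - 62 R$)
$E{\left(H \right)} = 64$ ($E{\left(H \right)} = 8^{2} = 64$)
$V{\left(y,s \right)} = 7 + y$
$t = -11870$ ($t = - 1187 \left(7 + 3\right) = \left(-1187\right) 10 = -11870$)
$t + G{\left(-18 \right)} = -11870 - -1116 = -11870 + 1116 = -10754$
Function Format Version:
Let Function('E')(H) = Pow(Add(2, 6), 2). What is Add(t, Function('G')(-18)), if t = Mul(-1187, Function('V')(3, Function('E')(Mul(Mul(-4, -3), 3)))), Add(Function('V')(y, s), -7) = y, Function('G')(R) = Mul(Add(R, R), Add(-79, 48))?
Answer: -10754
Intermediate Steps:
Function('G')(R) = Mul(-62, R) (Function('G')(R) = Mul(Mul(2, R), -31) = Mul(-62, R))
Function('E')(H) = 64 (Function('E')(H) = Pow(8, 2) = 64)
Function('V')(y, s) = Add(7, y)
t = -11870 (t = Mul(-1187, Add(7, 3)) = Mul(-1187, 10) = -11870)
Add(t, Function('G')(-18)) = Add(-11870, Mul(-62, -18)) = Add(-11870, 1116) = -10754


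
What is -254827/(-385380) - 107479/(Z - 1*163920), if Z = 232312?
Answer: -5998032209/6589227240 ≈ -0.91028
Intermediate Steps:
-254827/(-385380) - 107479/(Z - 1*163920) = -254827/(-385380) - 107479/(232312 - 1*163920) = -254827*(-1/385380) - 107479/(232312 - 163920) = 254827/385380 - 107479/68392 = -5998032209/6589227240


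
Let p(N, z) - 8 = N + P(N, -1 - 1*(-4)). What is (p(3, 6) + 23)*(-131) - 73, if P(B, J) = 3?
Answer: -4920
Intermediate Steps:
p(N, z) = 11 + N (p(N, z) = 8 + (N + 3) = 8 + (3 + N) = 11 + N)
(p(3, 6) + 23)*(-131) - 73 = ((11 + 3) + 23)*(-131) - 73 = (14 + 23)*(-131) - 73 = 37*(-131) - 73 = -4847 - 73 = -4920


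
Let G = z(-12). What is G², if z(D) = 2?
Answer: 4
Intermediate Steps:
G = 2
G² = 2² = 4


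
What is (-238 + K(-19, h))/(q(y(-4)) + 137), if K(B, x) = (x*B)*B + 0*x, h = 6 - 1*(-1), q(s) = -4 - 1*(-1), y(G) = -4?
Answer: 2289/134 ≈ 17.082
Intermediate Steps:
q(s) = -3 (q(s) = -4 + 1 = -3)
h = 7 (h = 6 + 1 = 7)
K(B, x) = x*B**2 (K(B, x) = (B*x)*B + 0 = x*B**2 + 0 = x*B**2)
(-238 + K(-19, h))/(q(y(-4)) + 137) = (-238 + 7*(-19)**2)/(-3 + 137) = (-238 + 7*361)/134 = (-238 + 2527)*(1/134) = 2289*(1/134) = 2289/134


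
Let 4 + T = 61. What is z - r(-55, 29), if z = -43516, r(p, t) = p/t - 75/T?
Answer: -23975546/551 ≈ -43513.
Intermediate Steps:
T = 57 (T = -4 + 61 = 57)
r(p, t) = -25/19 + p/t (r(p, t) = p/t - 75/57 = p/t - 75*1/57 = p/t - 25/19 = -25/19 + p/t)
z - r(-55, 29) = -43516 - (-25/19 - 55/29) = -43516 - 1*(-1770/551) = -43516 + 1770/551 = -23975546/551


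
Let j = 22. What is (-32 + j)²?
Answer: 100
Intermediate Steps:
(-32 + j)² = (-32 + 22)² = (-10)² = 100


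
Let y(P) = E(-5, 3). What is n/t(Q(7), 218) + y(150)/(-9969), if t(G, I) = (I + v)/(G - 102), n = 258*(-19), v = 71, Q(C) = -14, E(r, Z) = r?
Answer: 5668693853/2881041 ≈ 1967.6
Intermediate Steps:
n = -4902
y(P) = -5
t(G, I) = (71 + I)/(-102 + G) (t(G, I) = (I + 71)/(G - 102) = (71 + I)/(-102 + G))
n/t(Q(7), 218) + y(150)/(-9969) = -4902*(-102 - 14)/(71 + 218) - 5/(-9969) = -4902/(289/(-116)) - 5*(-1/9969) = -4902/((-1/116*289)) + 5/9969 = -4902/(-289/116) + 5/9969 = -4902*(-116/289) + 5/9969 = 568632/289 + 5/9969 = 5668693853/2881041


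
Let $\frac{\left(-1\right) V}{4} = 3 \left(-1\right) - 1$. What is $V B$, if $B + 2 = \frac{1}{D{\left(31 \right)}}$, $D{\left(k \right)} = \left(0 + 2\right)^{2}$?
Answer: $-28$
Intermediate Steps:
$V = 16$ ($V = - 4 \left(3 \left(-1\right) - 1\right) = - 4 \left(-3 - 1\right) = \left(-4\right) \left(-4\right) = 16$)
$D{\left(k \right)} = 4$ ($D{\left(k \right)} = 2^{2} = 4$)
$B = - \frac{7}{4}$ ($B = -2 + \frac{1}{4} = - \frac{7}{4} \approx -1.75$)
$V B = 16 \left(- \frac{7}{4}\right) = -28$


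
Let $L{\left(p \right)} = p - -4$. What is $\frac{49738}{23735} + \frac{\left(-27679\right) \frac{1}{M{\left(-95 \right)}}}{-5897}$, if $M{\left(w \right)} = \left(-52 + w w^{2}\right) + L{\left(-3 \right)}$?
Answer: $\frac{2825692853539}{1348425652030} \approx 2.0956$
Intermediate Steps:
$L{\left(p \right)} = 4 + p$ ($L{\left(p \right)} = p + 4 = 4 + p$)
$M{\left(w \right)} = -51 + w^{3}$ ($M{\left(w \right)} = \left(-52 + w w^{2}\right) + \left(4 - 3\right) = \left(-52 + w^{3}\right) + 1 = -51 + w^{3}$)
$\frac{49738}{23735} + \frac{\left(-27679\right) \frac{1}{M{\left(-95 \right)}}}{-5897} = \frac{49738}{23735} + \frac{\left(-27679\right) \frac{1}{-51 + \left(-95\right)^{3}}}{-5897} = 49738 \cdot \frac{1}{23735} + - \frac{27679}{-51 - 857375} \left(- \frac{1}{5897}\right) = \frac{49738}{23735} + - \frac{27679}{-857426} \left(- \frac{1}{5897}\right) = \frac{49738}{23735} + \left(-27679\right) \left(- \frac{1}{857426}\right) \left(- \frac{1}{5897}\right) = \frac{49738}{23735} + \frac{311}{9634} \left(- \frac{1}{5897}\right) = \frac{49738}{23735} - \frac{311}{56811698} = \frac{2825692853539}{1348425652030}$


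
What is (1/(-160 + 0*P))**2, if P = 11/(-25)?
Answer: 1/25600 ≈ 3.9063e-5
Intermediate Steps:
P = -11/25 (P = 11*(-1/25) = -11/25 ≈ -0.44000)
(1/(-160 + 0*P))**2 = (1/(-160 + 0*(-11/25)))**2 = (1/(-160 + 0))**2 = (1/(-160))**2 = (-1/160)**2 = 1/25600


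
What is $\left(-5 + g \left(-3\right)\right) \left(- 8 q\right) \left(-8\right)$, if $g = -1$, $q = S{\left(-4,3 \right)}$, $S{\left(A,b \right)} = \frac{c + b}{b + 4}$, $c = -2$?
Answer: $- \frac{128}{7} \approx -18.286$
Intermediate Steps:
$S{\left(A,b \right)} = \frac{-2 + b}{4 + b}$ ($S{\left(A,b \right)} = \frac{-2 + b}{b + 4} = \frac{-2 + b}{4 + b}$)
$q = \frac{1}{7}$ ($q = \frac{-2 + 3}{4 + 3} = \frac{1}{7} \cdot 1 = \frac{1}{7} \approx 0.14286$)
$\left(-5 + g \left(-3\right)\right) \left(- 8 q\right) \left(-8\right) = \left(-5 - -3\right) \left(\left(-8\right) \frac{1}{7}\right) \left(-8\right) = \left(-5 + 3\right) \left(- \frac{8}{7}\right) \left(-8\right) = \left(-2\right) \left(- \frac{8}{7}\right) \left(-8\right) = \frac{16}{7} \left(-8\right) = - \frac{128}{7}$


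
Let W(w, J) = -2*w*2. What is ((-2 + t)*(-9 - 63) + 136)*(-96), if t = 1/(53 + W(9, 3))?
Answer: -450048/17 ≈ -26473.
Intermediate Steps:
W(w, J) = -4*w
t = 1/17 (t = 1/(53 - 4*9) = 1/(53 - 36) = 1/17 ≈ 0.058824)
((-2 + t)*(-9 - 63) + 136)*(-96) = ((-2 + 1/17)*(-9 - 63) + 136)*(-96) = (-33/17*(-72) + 136)*(-96) = (2376/17 + 136)*(-96) = (4688/17)*(-96) = -450048/17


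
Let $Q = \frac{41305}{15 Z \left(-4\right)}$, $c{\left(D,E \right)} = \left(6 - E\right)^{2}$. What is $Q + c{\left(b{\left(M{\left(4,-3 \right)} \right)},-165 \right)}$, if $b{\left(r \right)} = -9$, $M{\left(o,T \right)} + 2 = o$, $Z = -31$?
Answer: $\frac{10885913}{372} \approx 29263.0$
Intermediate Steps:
$M{\left(o,T \right)} = -2 + o$
$Q = \frac{8261}{372}$ ($Q = \frac{41305}{15 \left(-31\right) \left(-4\right)} = \frac{41305}{\left(-465\right) \left(-4\right)} = \frac{41305}{1860} = 41305 \cdot \frac{1}{1860} = \frac{8261}{372} \approx 22.207$)
$Q + c{\left(b{\left(M{\left(4,-3 \right)} \right)},-165 \right)} = \frac{8261}{372} + \left(-6 - 165\right)^{2} = \frac{8261}{372} + \left(-171\right)^{2} = \frac{8261}{372} + 29241 = \frac{10885913}{372}$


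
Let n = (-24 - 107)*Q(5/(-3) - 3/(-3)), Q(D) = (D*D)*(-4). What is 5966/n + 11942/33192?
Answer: 112952605/4348152 ≈ 25.977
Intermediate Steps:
Q(D) = -4*D² (Q(D) = D²*(-4) = -4*D²)
n = 2096/9 (n = (-24 - 107)*(-4*(5/(-3) - 3/(-3))²) = -(-524)*(5*(-⅓) - 3*(-⅓))² = -(-524)*(-5/3 + 1)² = -(-524)*(-⅔)² = -(-524)*4/9 = -131*(-16/9) = 2096/9 ≈ 232.89)
5966/n + 11942/33192 = 5966/(2096/9) + 11942/33192 = 5966*(9/2096) + 11942*(1/33192) = 26847/1048 + 5971/16596 = 112952605/4348152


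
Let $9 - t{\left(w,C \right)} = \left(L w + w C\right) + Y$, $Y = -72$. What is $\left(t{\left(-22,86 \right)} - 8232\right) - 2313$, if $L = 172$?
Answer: $-4788$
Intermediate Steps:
$t{\left(w,C \right)} = 81 - 172 w - C w$ ($t{\left(w,C \right)} = 9 - \left(\left(172 w + w C\right) - 72\right) = 9 - \left(\left(172 w + C w\right) - 72\right) = 9 - \left(-72 + 172 w + C w\right) = 81 - 172 w - C w$)
$\left(t{\left(-22,86 \right)} - 8232\right) - 2313 = \left(\left(81 - -3784 - 86 \left(-22\right)\right) - 8232\right) - 2313 = \left(\left(81 + 3784 + 1892\right) - 8232\right) - 2313 = \left(5757 - 8232\right) - 2313 = -2475 - 2313 = -4788$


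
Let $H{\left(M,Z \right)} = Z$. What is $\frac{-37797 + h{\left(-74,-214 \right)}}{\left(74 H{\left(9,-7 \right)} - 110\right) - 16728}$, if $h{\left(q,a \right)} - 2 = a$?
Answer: $\frac{38009}{17356} \approx 2.19$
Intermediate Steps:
$h{\left(q,a \right)} = 2 + a$
$\frac{-37797 + h{\left(-74,-214 \right)}}{\left(74 H{\left(9,-7 \right)} - 110\right) - 16728} = \frac{-37797 + \left(2 - 214\right)}{\left(74 \left(-7\right) - 110\right) - 16728} = \frac{-37797 - 212}{\left(-518 - 110\right) - 16728} = - \frac{38009}{-628 - 16728} = - \frac{38009}{-17356} = \left(-38009\right) \left(- \frac{1}{17356}\right) = \frac{38009}{17356}$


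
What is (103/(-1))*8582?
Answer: -883946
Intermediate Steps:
(103/(-1))*8582 = (103*(-1))*8582 = -103*8582 = -883946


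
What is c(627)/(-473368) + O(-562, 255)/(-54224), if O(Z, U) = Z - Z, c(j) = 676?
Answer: -169/118342 ≈ -0.0014281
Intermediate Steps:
O(Z, U) = 0
c(627)/(-473368) + O(-562, 255)/(-54224) = 676/(-473368) + 0/(-54224) = 676*(-1/473368) + 0*(-1/54224) = -169/118342 + 0 = -169/118342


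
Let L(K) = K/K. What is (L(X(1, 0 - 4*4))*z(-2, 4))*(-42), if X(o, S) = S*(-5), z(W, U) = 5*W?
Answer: 420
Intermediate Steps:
X(o, S) = -5*S
L(K) = 1
(L(X(1, 0 - 4*4))*z(-2, 4))*(-42) = (1*(5*(-2)))*(-42) = (1*(-10))*(-42) = -10*(-42) = 420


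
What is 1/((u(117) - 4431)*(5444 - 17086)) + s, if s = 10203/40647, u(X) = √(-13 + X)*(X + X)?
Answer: 183970803837391/732908012364582 + 26*√26/9015524053 ≈ 0.25101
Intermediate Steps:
u(X) = 2*X*√(-13 + X) (u(X) = √(-13 + X)*(2*X) = 2*X*√(-13 + X))
s = 3401/13549 (s = 10203*(1/40647) = 3401/13549 ≈ 0.25101)
1/((u(117) - 4431)*(5444 - 17086)) + s = 1/((2*117*√(-13 + 117) - 4431)*(5444 - 17086)) + 3401/13549 = 1/((2*117*√104 - 4431)*(-11642)) + 3401/13549 = 1/((2*117*(2*√26) - 4431)*(-11642)) + 3401/13549 = 1/((468*√26 - 4431)*(-11642)) + 3401/13549 = 1/((-4431 + 468*√26)*(-11642)) + 3401/13549 = 1/(51585702 - 5448456*√26) + 3401/13549 = 3401/13549 + 1/(51585702 - 5448456*√26)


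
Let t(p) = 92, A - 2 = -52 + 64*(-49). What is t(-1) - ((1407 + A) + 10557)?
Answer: -8686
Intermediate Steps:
A = -3186 (A = 2 + (-52 + 64*(-49)) = 2 + (-52 - 3136) = 2 - 3188 = -3186)
t(-1) - ((1407 + A) + 10557) = 92 - ((1407 - 3186) + 10557) = 92 - (-1779 + 10557) = 92 - 1*8778 = 92 - 8778 = -8686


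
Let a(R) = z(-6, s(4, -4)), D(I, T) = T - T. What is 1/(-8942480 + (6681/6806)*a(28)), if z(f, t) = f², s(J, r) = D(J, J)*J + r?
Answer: -3403/30431139182 ≈ -1.1183e-7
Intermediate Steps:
D(I, T) = 0
s(J, r) = r (s(J, r) = 0*J + r = 0 + r = r)
a(R) = 36 (a(R) = (-6)² = 36)
1/(-8942480 + (6681/6806)*a(28)) = 1/(-8942480 + (6681/6806)*36) = 1/(-8942480 + 120258/3403) = 1/(-30431139182/3403) = -3403/30431139182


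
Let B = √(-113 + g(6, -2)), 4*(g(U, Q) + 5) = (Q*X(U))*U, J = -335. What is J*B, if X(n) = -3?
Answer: -335*I*√109 ≈ -3497.5*I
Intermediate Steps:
g(U, Q) = -5 - 3*Q*U/4 (g(U, Q) = -5 + ((Q*(-3))*U)/4 = -5 + ((-3*Q)*U)/4 = -5 + (-3*Q*U)/4 = -5 - 3*Q*U/4)
B = I*√109 (B = √(-113 + (-5 - ¾*(-2)*6)) = √(-113 + (-5 + 9)) = √(-113 + 4) = √(-109) = I*√109 ≈ 10.44*I)
J*B = -335*I*√109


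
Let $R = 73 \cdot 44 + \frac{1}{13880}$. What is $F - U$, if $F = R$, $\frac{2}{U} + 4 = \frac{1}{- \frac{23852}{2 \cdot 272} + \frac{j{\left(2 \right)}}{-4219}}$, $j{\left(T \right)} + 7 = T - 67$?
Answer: $\frac{1127736643090811}{351046727880} \approx 3212.5$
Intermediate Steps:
$j{\left(T \right)} = -74 + T$ ($j{\left(T \right)} = -7 + \left(T - 67\right) = -7 + \left(-67 + T\right) = -74 + T$)
$U = - \frac{25148105}{50583102}$ ($U = \frac{2}{-4 + \frac{1}{- \frac{23852}{2 \cdot 272} + \frac{-74 + 2}{-4219}}} = \frac{2}{-4 + \frac{1}{- \frac{23852}{544} - - \frac{72}{4219}}} = \frac{2}{-4 + \frac{1}{\left(-23852\right) \frac{1}{544} + \frac{72}{4219}}} = \frac{2}{-4 + \frac{1}{- \frac{5963}{136} + \frac{72}{4219}}} = \frac{2}{-4 + \frac{1}{- \frac{25148105}{573784}}} = \frac{2}{-4 - \frac{573784}{25148105}} = \frac{2}{- \frac{101166204}{25148105}} = 2 \left(- \frac{25148105}{101166204}\right) = - \frac{25148105}{50583102} \approx -0.49716$)
$R = \frac{44582561}{13880}$ ($R = 3212 + \frac{1}{13880} = \frac{44582561}{13880} \approx 3212.0$)
$F = \frac{44582561}{13880} \approx 3212.0$
$F - U = \frac{44582561}{13880} - - \frac{25148105}{50583102} = \frac{44582561}{13880} + \frac{25148105}{50583102} = \frac{1127736643090811}{351046727880}$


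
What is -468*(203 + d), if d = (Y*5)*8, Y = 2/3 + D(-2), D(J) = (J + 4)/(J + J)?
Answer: -98124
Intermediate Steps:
D(J) = (4 + J)/(2*J) (D(J) = (4 + J)/((2*J)) = (4 + J)*(1/(2*J)) = (4 + J)/(2*J))
Y = 1/6 (Y = 2/3 + (1/2)*(4 - 2)/(-2) = 2*(1/3) + (1/2)*(-1/2)*2 = 2/3 - 1/2 = 1/6 ≈ 0.16667)
d = 20/3 (d = ((1/6)*5)*8 = (5/6)*8 = 20/3 ≈ 6.6667)
-468*(203 + d) = -468*(203 + 20/3) = -468*629/3 = -98124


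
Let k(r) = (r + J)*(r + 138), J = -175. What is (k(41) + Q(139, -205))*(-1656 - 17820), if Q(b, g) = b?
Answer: 464444172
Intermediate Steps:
k(r) = (-175 + r)*(138 + r) (k(r) = (r - 175)*(r + 138) = (-175 + r)*(138 + r))
(k(41) + Q(139, -205))*(-1656 - 17820) = ((-24150 + 41**2 - 37*41) + 139)*(-1656 - 17820) = ((-24150 + 1681 - 1517) + 139)*(-19476) = (-23986 + 139)*(-19476) = -23847*(-19476) = 464444172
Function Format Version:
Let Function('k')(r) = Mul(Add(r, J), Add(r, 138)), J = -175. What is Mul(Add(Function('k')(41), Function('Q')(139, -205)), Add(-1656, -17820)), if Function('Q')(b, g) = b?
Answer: 464444172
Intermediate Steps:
Function('k')(r) = Mul(Add(-175, r), Add(138, r)) (Function('k')(r) = Mul(Add(r, -175), Add(r, 138)) = Mul(Add(-175, r), Add(138, r)))
Mul(Add(Function('k')(41), Function('Q')(139, -205)), Add(-1656, -17820)) = Mul(Add(Add(-24150, Pow(41, 2), Mul(-37, 41)), 139), Add(-1656, -17820)) = Mul(Add(Add(-24150, 1681, -1517), 139), -19476) = Mul(Add(-23986, 139), -19476) = Mul(-23847, -19476) = 464444172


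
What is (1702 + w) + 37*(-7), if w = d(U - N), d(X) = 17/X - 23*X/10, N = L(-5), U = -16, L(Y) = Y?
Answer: 161343/110 ≈ 1466.8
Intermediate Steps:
N = -5
d(X) = 17/X - 23*X/10
w = 2613/110 (w = 17/(-16 - 1*(-5)) - 23*(-16 - 1*(-5))/10 = 17/(-16 + 5) - 23*(-16 + 5)/10 = 17/(-11) - 23/10*(-11) = 17*(-1/11) + 253/10 = -17/11 + 253/10 = 2613/110 ≈ 23.755)
(1702 + w) + 37*(-7) = (1702 + 2613/110) + 37*(-7) = 189833/110 - 259 = 161343/110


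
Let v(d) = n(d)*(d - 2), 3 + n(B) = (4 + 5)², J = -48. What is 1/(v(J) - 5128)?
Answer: -1/9028 ≈ -0.00011077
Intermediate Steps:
n(B) = 78 (n(B) = -3 + (4 + 5)² = -3 + 9² = -3 + 81 = 78)
v(d) = -156 + 78*d (v(d) = 78*(d - 2) = 78*(-2 + d) = -156 + 78*d)
1/(v(J) - 5128) = 1/((-156 + 78*(-48)) - 5128) = 1/((-156 - 3744) - 5128) = 1/(-3900 - 5128) = 1/(-9028) = -1/9028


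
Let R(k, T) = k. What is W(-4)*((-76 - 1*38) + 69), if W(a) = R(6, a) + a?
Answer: -90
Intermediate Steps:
W(a) = 6 + a
W(-4)*((-76 - 1*38) + 69) = (6 - 4)*((-76 - 1*38) + 69) = 2*((-76 - 38) + 69) = 2*(-114 + 69) = 2*(-45) = -90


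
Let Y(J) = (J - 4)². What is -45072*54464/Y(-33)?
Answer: -66345984/37 ≈ -1.7931e+6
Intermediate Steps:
Y(J) = (-4 + J)²
-45072*54464/Y(-33) = -45072*54464/(-4 - 33)² = -45072/((-37)²*(1/54464)) = -45072/(1369*(1/54464)) = -45072/37/1472 = -45072*1472/37 = -66345984/37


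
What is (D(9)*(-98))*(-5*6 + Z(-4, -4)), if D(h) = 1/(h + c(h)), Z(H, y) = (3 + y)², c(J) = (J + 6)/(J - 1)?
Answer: 784/3 ≈ 261.33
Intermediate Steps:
c(J) = (6 + J)/(-1 + J)
D(h) = 1/(h + (6 + h)/(-1 + h))
(D(9)*(-98))*(-5*6 + Z(-4, -4)) = (((-1 + 9)/(6 + 9²))*(-98))*(-5*6 + (3 - 4)²) = ((8/(6 + 81))*(-98))*(-30 + (-1)²) = ((8/87)*(-98))*(-30 + 1) = (((1/87)*8)*(-98))*(-29) = ((8/87)*(-98))*(-29) = -784/87*(-29) = 784/3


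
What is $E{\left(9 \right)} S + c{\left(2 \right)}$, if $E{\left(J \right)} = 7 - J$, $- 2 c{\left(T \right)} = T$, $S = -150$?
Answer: $299$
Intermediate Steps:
$c{\left(T \right)} = - \frac{T}{2}$
$E{\left(9 \right)} S + c{\left(2 \right)} = \left(7 - 9\right) \left(-150\right) - 1 = \left(-2\right) \left(-150\right) - 1 = 300 - 1 = 299$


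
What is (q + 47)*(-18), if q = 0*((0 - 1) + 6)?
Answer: -846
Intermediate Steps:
q = 0 (q = 0*(-1 + 6) = 0*5 = 0)
(q + 47)*(-18) = (0 + 47)*(-18) = 47*(-18) = -846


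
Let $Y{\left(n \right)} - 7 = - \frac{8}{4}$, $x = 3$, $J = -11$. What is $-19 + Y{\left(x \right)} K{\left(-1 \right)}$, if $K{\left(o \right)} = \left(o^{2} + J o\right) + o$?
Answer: $36$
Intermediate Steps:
$K{\left(o \right)} = o^{2} - 10 o$ ($K{\left(o \right)} = \left(o^{2} - 11 o\right) + o = o^{2} - 10 o$)
$Y{\left(n \right)} = 5$ ($Y{\left(n \right)} = 7 - \frac{8}{4} = 7 - 2 = 5$)
$-19 + Y{\left(x \right)} K{\left(-1 \right)} = -19 + 5 \left(- (-10 - 1)\right) = -19 + 5 \left(\left(-1\right) \left(-11\right)\right) = -19 + 5 \cdot 11 = -19 + 55 = 36$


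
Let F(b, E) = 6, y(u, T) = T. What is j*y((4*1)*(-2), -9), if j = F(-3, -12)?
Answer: -54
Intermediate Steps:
j = 6
j*y((4*1)*(-2), -9) = 6*(-9) = -54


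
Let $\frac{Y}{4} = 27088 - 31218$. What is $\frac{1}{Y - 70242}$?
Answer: $- \frac{1}{86762} \approx -1.1526 \cdot 10^{-5}$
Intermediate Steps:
$Y = -16520$ ($Y = 4 \left(27088 - 31218\right) = 4 \left(-4130\right) = -16520$)
$\frac{1}{Y - 70242} = \frac{1}{-16520 - 70242} = \frac{1}{-86762} = - \frac{1}{86762}$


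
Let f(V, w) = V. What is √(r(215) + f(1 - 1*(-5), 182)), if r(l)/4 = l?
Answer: √866 ≈ 29.428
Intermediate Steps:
r(l) = 4*l
√(r(215) + f(1 - 1*(-5), 182)) = √(4*215 + (1 - 1*(-5))) = √(860 + (1 + 5)) = √(860 + 6) = √866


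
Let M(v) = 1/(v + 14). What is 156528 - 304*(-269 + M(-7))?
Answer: 1667824/7 ≈ 2.3826e+5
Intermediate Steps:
M(v) = 1/(14 + v)
156528 - 304*(-269 + M(-7)) = 156528 - 304*(-269 + 1/(14 - 7)) = 156528 - 304*(-269 + 1/7) = 156528 - 304*(-269 + ⅐) = 156528 - 304*(-1882)/7 = 156528 - 1*(-572128/7) = 156528 + 572128/7 = 1667824/7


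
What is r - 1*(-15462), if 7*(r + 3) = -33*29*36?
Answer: 73761/7 ≈ 10537.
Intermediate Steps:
r = -34473/7 (r = -3 + (-33*29*36)/7 = -3 + (-957*36)/7 = -3 + (1/7)*(-34452) = -3 - 34452/7 = -34473/7 ≈ -4924.7)
r - 1*(-15462) = -34473/7 - 1*(-15462) = -34473/7 + 15462 = 73761/7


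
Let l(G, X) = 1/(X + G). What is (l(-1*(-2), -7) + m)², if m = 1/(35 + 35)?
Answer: 169/4900 ≈ 0.034490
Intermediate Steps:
l(G, X) = 1/(G + X)
m = 1/70 ≈ 0.014286
(l(-1*(-2), -7) + m)² = (1/(-1*(-2) - 7) + 1/70)² = (1/(2 - 7) + 1/70)² = (1/(-5) + 1/70)² = (-⅕ + 1/70)² = (-13/70)² = 169/4900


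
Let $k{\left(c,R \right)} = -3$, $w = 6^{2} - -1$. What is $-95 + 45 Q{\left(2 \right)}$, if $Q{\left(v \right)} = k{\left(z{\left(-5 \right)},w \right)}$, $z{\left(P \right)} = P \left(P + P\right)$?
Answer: $-230$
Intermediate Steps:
$z{\left(P \right)} = 2 P^{2}$ ($z{\left(P \right)} = P 2 P = 2 P^{2}$)
$w = 37$ ($w = 36 + 1 = 37$)
$Q{\left(v \right)} = -3$
$-95 + 45 Q{\left(2 \right)} = -95 + 45 \left(-3\right) = -95 - 135 = -230$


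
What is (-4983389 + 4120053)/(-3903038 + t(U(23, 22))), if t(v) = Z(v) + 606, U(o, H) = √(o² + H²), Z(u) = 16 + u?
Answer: 3369096219776/15228850636043 + 863336*√1013/15228850636043 ≈ 0.22123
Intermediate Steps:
U(o, H) = √(H² + o²)
t(v) = 622 + v (t(v) = (16 + v) + 606 = 622 + v)
(-4983389 + 4120053)/(-3903038 + t(U(23, 22))) = (-4983389 + 4120053)/(-3903038 + (622 + √(22² + 23²))) = -863336/(-3903038 + (622 + √(484 + 529))) = -863336/(-3903038 + (622 + √1013)) = -863336/(-3902416 + √1013)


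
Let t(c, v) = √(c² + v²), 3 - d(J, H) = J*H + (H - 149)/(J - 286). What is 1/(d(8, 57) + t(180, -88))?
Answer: -8758807/3195015945 - 77284*√2509/3195015945 ≈ -0.0039530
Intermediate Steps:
d(J, H) = 3 - H*J - (-149 + H)/(-286 + J) (d(J, H) = 3 - (J*H + (H - 149)/(J - 286)) = 3 - (H*J + (-149 + H)/(-286 + J)) = 3 + (-H*J - (-149 + H)/(-286 + J)) = 3 - H*J - (-149 + H)/(-286 + J))
1/(d(8, 57) + t(180, -88)) = 1/((-709 - 1*57 + 3*8 - 1*57*8² + 286*57*8)/(-286 + 8) + √(180² + (-88)²)) = 1/((-709 - 57 + 24 - 1*57*64 + 130416)/(-278) + √(32400 + 7744)) = 1/(-(-709 - 57 + 24 - 3648 + 130416)/278 + √40144) = 1/(-1/278*126026 + 4*√2509) = 1/(-63013/139 + 4*√2509)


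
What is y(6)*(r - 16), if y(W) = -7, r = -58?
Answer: 518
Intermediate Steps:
y(6)*(r - 16) = -7*(-58 - 16) = -7*(-74) = 518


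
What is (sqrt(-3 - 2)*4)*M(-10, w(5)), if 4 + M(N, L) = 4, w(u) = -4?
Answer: 0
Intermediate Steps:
M(N, L) = 0 (M(N, L) = -4 + 4 = 0)
(sqrt(-3 - 2)*4)*M(-10, w(5)) = (sqrt(-3 - 2)*4)*0 = (sqrt(-5)*4)*0 = ((I*sqrt(5))*4)*0 = (4*I*sqrt(5))*0 = 0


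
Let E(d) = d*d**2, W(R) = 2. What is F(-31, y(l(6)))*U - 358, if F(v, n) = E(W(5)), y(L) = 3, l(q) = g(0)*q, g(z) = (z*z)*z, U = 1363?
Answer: 10546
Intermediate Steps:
g(z) = z**3 (g(z) = z**2*z = z**3)
E(d) = d**3
l(q) = 0 (l(q) = 0**3*q = 0*q = 0)
F(v, n) = 8 (F(v, n) = 2**3 = 8)
F(-31, y(l(6)))*U - 358 = 8*1363 - 358 = 10904 - 358 = 10546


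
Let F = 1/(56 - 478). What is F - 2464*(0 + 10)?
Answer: -10398081/422 ≈ -24640.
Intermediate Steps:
F = -1/422 (F = 1/(-422) = -1/422 ≈ -0.0023697)
F - 2464*(0 + 10) = -1/422 - 2464*(0 + 10) = -1/422 - 2464*10 = -1/422 - 352*70 = -1/422 - 24640 = -10398081/422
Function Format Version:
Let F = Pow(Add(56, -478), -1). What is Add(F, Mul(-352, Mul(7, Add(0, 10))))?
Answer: Rational(-10398081, 422) ≈ -24640.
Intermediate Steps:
F = Rational(-1, 422) (F = Pow(-422, -1) = Rational(-1, 422) ≈ -0.0023697)
Add(F, Mul(-352, Mul(7, Add(0, 10)))) = Add(Rational(-1, 422), Mul(-352, Mul(7, Add(0, 10)))) = Add(Rational(-1, 422), Mul(-352, Mul(7, 10))) = Add(Rational(-1, 422), Mul(-352, 70)) = Add(Rational(-1, 422), -24640) = Rational(-10398081, 422)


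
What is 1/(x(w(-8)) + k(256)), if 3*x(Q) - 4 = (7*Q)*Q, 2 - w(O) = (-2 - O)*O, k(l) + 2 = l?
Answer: 3/18266 ≈ 0.00016424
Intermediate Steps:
k(l) = -2 + l
w(O) = 2 - O*(-2 - O) (w(O) = 2 - (-2 - O)*O = 2 - O*(-2 - O))
x(Q) = 4/3 + 7*Q²/3 (x(Q) = 4/3 + ((7*Q)*Q)/3 = 4/3 + (7*Q²)/3 = 4/3 + 7*Q²/3)
1/(x(w(-8)) + k(256)) = 1/((4/3 + 7*(2 + (-8)² + 2*(-8))²/3) + (-2 + 256)) = 1/((4/3 + 7*(2 + 64 - 16)²/3) + 254) = 1/((4/3 + (7/3)*50²) + 254) = 1/((4/3 + (7/3)*2500) + 254) = 1/((4/3 + 17500/3) + 254) = 1/(17504/3 + 254) = 1/(18266/3) = 3/18266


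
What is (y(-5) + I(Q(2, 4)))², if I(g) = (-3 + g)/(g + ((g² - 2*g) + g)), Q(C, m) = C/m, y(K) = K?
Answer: 225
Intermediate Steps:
I(g) = (-3 + g)/g² (I(g) = (-3 + g)/(g + (g² - g)) = (-3 + g)/(g²) = (-3 + g)/g²)
(y(-5) + I(Q(2, 4)))² = (-5 + (-3 + 2/4)/(2/4)²)² = (-5 + (-3 + 2*(¼))/(2*(¼))²)² = (-5 + (-3 + ½)/2⁻²)² = (-5 + 4*(-5/2))² = (-5 - 10)² = (-15)² = 225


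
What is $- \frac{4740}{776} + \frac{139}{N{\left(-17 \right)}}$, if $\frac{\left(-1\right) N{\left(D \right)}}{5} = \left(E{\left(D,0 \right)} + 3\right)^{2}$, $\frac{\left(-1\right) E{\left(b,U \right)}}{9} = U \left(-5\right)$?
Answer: $- \frac{80291}{8730} \approx -9.1971$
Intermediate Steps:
$E{\left(b,U \right)} = 45 U$ ($E{\left(b,U \right)} = - 9 U \left(-5\right) = - 9 \left(- 5 U\right) = 45 U$)
$N{\left(D \right)} = -45$ ($N{\left(D \right)} = - 5 \left(45 \cdot 0 + 3\right)^{2} = - 5 \left(0 + 3\right)^{2} = - 5 \cdot 3^{2} = \left(-5\right) 9 = -45$)
$- \frac{4740}{776} + \frac{139}{N{\left(-17 \right)}} = - \frac{4740}{776} + \frac{139}{-45} = \left(-4740\right) \frac{1}{776} + 139 \left(- \frac{1}{45}\right) = - \frac{1185}{194} - \frac{139}{45} = - \frac{80291}{8730}$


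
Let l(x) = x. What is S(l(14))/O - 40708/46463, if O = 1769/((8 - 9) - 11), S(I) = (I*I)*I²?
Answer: -21491083748/82193047 ≈ -261.47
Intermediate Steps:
S(I) = I⁴ (S(I) = I²*I² = I⁴)
O = -1769/12 (O = 1769/(-1 - 11) = 1769/(-12) = -1/12*1769 = -1769/12 ≈ -147.42)
S(l(14))/O - 40708/46463 = 14⁴/(-1769/12) - 40708/46463 = 38416*(-12/1769) - 40708*1/46463 = -460992/1769 - 40708/46463 = -21491083748/82193047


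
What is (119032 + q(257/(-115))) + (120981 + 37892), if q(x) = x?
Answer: 31958818/115 ≈ 2.7790e+5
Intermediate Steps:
(119032 + q(257/(-115))) + (120981 + 37892) = (119032 + 257/(-115)) + (120981 + 37892) = (119032 + 257*(-1/115)) + 158873 = (119032 - 257/115) + 158873 = 13688423/115 + 158873 = 31958818/115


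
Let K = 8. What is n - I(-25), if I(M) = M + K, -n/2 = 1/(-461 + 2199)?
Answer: 14772/869 ≈ 16.999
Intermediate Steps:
n = -1/869 (n = -2/(-461 + 2199) = -2/1738 = -2*1/1738 = -1/869 ≈ -0.0011507)
I(M) = 8 + M (I(M) = M + 8 = 8 + M)
n - I(-25) = -1/869 - (8 - 25) = -1/869 - 1*(-17) = -1/869 + 17 = 14772/869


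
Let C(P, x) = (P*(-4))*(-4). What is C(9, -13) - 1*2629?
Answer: -2485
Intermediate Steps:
C(P, x) = 16*P (C(P, x) = -4*P*(-4) = 16*P)
C(9, -13) - 1*2629 = 16*9 - 1*2629 = 144 - 2629 = -2485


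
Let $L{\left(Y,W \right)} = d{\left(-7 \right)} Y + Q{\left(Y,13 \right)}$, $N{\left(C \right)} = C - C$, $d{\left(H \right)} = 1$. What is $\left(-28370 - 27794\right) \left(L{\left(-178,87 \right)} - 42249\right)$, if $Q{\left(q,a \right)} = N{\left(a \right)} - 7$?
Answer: $2383263176$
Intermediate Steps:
$N{\left(C \right)} = 0$
$Q{\left(q,a \right)} = -7$ ($Q{\left(q,a \right)} = 0 - 7 = -7$)
$L{\left(Y,W \right)} = -7 + Y$ ($L{\left(Y,W \right)} = 1 Y - 7 = Y - 7 = -7 + Y$)
$\left(-28370 - 27794\right) \left(L{\left(-178,87 \right)} - 42249\right) = \left(-28370 - 27794\right) \left(\left(-7 - 178\right) - 42249\right) = - 56164 \left(-185 - 42249\right) = \left(-56164\right) \left(-42434\right) = 2383263176$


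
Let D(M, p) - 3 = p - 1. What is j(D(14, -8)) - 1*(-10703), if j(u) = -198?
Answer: 10505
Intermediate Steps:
D(M, p) = 2 + p (D(M, p) = 3 + (p - 1) = 3 + (-1 + p) = 2 + p)
j(D(14, -8)) - 1*(-10703) = -198 - 1*(-10703) = -198 + 10703 = 10505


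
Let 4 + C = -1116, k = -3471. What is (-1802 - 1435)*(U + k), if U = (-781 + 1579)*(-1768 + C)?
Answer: 7471303515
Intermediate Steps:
C = -1120 (C = -4 - 1116 = -1120)
U = -2304624 (U = (-781 + 1579)*(-1768 - 1120) = 798*(-2888) = -2304624)
(-1802 - 1435)*(U + k) = (-1802 - 1435)*(-2304624 - 3471) = -3237*(-2308095) = 7471303515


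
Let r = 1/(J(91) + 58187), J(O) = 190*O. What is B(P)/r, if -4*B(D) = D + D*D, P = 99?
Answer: -186805575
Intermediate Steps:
r = 1/75477 (r = 1/(190*91 + 58187) = 1/(17290 + 58187) = 1/75477 ≈ 1.3249e-5)
B(D) = -D/4 - D**2/4 (B(D) = -(D + D*D)/4 = -(D + D**2)/4 = -D/4 - D**2/4)
B(P)/r = (-1/4*99*(1 + 99))/(1/75477) = -1/4*99*100*75477 = -2475*75477 = -186805575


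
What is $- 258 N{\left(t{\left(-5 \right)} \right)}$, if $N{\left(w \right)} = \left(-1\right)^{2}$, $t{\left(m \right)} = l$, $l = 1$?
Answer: $-258$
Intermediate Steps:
$t{\left(m \right)} = 1$
$N{\left(w \right)} = 1$
$- 258 N{\left(t{\left(-5 \right)} \right)} = \left(-258\right) 1 = -258$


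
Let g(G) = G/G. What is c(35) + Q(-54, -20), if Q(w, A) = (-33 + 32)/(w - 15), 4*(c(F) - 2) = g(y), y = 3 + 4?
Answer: 625/276 ≈ 2.2645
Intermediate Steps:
y = 7
g(G) = 1
c(F) = 9/4 (c(F) = 2 + (¼)*1 = 2 + ¼ = 9/4)
Q(w, A) = -1/(-15 + w)
c(35) + Q(-54, -20) = 9/4 - 1/(-15 - 54) = 9/4 - 1/(-69) = 9/4 - 1*(-1/69) = 9/4 + 1/69 = 625/276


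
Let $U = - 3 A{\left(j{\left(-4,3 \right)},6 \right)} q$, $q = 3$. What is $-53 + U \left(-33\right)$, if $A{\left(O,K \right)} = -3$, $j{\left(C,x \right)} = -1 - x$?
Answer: $-944$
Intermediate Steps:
$U = 27$ ($U = \left(-3\right) \left(-3\right) 3 = 9 \cdot 3 = 27$)
$-53 + U \left(-33\right) = -53 + 27 \left(-33\right) = -53 - 891 = -944$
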